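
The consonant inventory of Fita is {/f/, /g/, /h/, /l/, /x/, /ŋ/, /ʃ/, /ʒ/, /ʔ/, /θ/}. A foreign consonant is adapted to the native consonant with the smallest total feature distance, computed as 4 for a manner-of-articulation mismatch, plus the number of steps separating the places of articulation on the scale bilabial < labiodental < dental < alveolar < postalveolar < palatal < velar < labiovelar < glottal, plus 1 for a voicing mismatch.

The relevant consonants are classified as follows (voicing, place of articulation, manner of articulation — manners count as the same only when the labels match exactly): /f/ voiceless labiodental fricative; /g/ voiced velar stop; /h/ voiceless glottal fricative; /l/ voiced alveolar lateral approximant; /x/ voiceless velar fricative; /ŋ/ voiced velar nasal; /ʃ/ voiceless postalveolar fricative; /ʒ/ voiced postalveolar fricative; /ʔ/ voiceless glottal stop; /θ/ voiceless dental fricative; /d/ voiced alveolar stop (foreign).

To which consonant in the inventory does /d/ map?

g

/g/ is closest: same manner (stop), place distance 3 (alveolar→velar), same voicing; total 3. Next closest is /l/ at distance 4.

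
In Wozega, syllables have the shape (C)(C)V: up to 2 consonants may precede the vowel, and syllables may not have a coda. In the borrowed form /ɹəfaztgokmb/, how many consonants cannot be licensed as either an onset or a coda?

Syllabifying with onset maximization leaves /z/, /k/, /m/, /b/ stranded (no codas are permitted; onsets may contain at most 2 consonants).

4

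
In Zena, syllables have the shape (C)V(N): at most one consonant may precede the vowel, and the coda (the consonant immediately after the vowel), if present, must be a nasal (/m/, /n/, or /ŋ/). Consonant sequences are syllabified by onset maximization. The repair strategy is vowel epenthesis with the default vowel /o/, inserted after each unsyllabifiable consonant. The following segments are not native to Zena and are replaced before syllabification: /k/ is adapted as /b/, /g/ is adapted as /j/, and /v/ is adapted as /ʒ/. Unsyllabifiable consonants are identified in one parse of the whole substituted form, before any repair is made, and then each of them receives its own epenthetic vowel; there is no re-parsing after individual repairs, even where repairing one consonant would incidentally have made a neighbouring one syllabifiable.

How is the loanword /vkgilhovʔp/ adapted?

Substitution: /v/ → /ʒ/, /k/ → /b/, /g/ → /j/, giving /ʒbjilhoʒʔp/.
Under (C)V(N), the unsyllabifiable consonants are /ʒ/, /b/, /l/, /ʒ/, /ʔ/, /p/ (only a nasal (/m/, /n/, or /ŋ/) is licensed in coda position; onsets are limited to one consonant).
Each unlicensed consonant becomes the onset of a new syllable: /ʒ/ → /ʒo/, /b/ → /bo/, /l/ → /lo/, /ʒ/ → /ʒo/, /ʔ/ → /ʔo/, /p/ → /po/.

ʒobojilohoʒoʔopo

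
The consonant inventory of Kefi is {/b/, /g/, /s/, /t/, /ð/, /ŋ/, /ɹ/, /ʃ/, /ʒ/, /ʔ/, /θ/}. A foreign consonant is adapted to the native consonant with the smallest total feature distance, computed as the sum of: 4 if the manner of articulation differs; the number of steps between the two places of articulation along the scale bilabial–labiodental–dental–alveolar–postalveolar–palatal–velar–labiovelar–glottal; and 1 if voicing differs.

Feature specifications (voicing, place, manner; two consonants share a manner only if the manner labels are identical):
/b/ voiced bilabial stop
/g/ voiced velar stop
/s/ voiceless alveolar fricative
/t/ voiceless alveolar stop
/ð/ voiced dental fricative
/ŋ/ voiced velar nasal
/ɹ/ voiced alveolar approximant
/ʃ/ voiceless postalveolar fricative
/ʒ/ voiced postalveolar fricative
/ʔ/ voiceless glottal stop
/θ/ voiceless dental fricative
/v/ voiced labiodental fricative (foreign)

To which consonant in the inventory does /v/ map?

/ð/ is closest: same manner (fricative), place distance 1 (labiodental→dental), same voicing; total 1. Next closest is /θ/ at distance 2.

ð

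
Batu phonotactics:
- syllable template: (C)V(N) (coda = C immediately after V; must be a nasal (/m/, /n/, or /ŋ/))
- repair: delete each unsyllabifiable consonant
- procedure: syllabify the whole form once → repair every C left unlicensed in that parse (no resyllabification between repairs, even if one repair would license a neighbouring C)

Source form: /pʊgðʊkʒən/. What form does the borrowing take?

The consonants /g/, /k/ cannot be parsed into a legal (C)V(N) syllable (only a nasal (/m/, /n/, or /ŋ/) is licensed in coda position; onsets are limited to one consonant).
Deletion applies to /g/, /k/.

pʊðʊʒən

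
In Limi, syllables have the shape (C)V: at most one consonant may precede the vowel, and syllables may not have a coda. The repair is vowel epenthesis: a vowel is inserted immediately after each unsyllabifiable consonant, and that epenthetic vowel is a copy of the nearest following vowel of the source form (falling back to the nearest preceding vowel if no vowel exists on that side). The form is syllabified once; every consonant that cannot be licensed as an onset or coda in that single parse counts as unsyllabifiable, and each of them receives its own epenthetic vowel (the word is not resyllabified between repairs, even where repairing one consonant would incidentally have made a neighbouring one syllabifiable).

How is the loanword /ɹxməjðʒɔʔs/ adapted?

Under (C)V, the unsyllabifiable consonants are /ɹ/, /x/, /j/, /ð/, /ʔ/, /s/ (no codas are permitted; onsets are limited to one consonant).
Inserting the epenthetic vowel yields /ɹ/ → /ɹə/, /x/ → /xə/, /j/ → /jɔ/, /ð/ → /ðɔ/, /ʔ/ → /ʔɔ/, /s/ → /sɔ/.

ɹəxəməjɔðɔʒɔʔɔsɔ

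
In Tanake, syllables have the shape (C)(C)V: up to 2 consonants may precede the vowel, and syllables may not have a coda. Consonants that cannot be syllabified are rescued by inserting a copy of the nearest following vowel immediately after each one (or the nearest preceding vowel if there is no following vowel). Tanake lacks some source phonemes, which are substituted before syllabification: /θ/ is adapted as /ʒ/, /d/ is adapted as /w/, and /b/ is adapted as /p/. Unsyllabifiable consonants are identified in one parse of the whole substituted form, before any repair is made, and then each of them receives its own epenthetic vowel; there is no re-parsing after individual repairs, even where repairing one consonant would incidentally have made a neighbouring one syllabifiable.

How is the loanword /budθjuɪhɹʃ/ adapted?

puwuʒjuɪhɪɹɪʃɪ

Substitution: /b/ → /p/, /d/ → /w/, /θ/ → /ʒ/, giving /puwʒjuɪhɹʃ/.
The consonants /w/, /h/, /ɹ/, /ʃ/ cannot be parsed into a legal (C)(C)V syllable (no codas are permitted; onsets may contain at most 2 consonants).
Epenthesis after each stranded consonant: /w/ → /wu/, /h/ → /hɪ/, /ɹ/ → /ɹɪ/, /ʃ/ → /ʃɪ/.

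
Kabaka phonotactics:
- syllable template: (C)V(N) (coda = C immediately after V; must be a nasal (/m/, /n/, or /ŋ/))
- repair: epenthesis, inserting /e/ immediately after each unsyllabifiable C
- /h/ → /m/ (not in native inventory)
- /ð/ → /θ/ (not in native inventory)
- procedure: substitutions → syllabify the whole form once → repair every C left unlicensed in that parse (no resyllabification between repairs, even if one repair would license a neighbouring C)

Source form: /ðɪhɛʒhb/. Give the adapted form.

Substitution: /ð/ → /θ/, /h/ → /m/, giving /θɪmɛʒmb/.
The consonants /ʒ/, /m/, /b/ cannot be parsed into a legal (C)V(N) syllable (only a nasal (/m/, /n/, or /ŋ/) is licensed in coda position; onsets are limited to one consonant).
Inserting the epenthetic vowel yields /ʒ/ → /ʒe/, /m/ → /me/, /b/ → /be/.

θɪmɛʒemebe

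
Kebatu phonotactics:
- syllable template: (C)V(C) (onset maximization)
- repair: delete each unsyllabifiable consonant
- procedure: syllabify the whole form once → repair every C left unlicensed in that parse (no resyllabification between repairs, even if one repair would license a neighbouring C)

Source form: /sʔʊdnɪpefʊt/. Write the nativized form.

ʔʊdnɪpefʊt

Syllabifying with onset maximization leaves /s/ stranded (at most one coda consonant is licensed; onsets are limited to one consonant).
Deletion applies to /s/.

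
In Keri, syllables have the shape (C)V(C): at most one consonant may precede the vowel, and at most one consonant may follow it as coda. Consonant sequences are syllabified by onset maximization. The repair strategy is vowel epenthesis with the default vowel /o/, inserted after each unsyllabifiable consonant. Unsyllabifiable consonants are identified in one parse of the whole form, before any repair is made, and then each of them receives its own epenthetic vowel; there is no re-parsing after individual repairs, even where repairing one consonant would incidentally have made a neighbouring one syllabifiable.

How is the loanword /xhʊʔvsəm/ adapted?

xohʊʔvosəm

The consonants /x/, /v/ cannot be parsed into a legal (C)V(C) syllable (at most one coda consonant is licensed; onsets are limited to one consonant).
Epenthesis after each stranded consonant: /x/ → /xo/, /v/ → /vo/.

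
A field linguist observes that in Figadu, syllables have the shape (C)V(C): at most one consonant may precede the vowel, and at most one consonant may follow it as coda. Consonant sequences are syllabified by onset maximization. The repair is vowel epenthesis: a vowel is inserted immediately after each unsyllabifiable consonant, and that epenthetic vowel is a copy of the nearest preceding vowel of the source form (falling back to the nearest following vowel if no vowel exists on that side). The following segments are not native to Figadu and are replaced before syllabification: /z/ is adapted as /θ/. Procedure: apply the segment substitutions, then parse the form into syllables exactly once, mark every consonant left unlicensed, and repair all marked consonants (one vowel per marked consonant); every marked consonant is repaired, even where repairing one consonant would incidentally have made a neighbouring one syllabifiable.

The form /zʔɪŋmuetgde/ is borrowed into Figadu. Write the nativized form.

Substitution: /z/ → /θ/, giving /θʔɪŋmuetgde/.
Under (C)V(C), the unsyllabifiable consonants are /θ/, /g/ (at most one coda consonant is licensed; onsets are limited to one consonant).
Epenthesis after each stranded consonant: /θ/ → /θɪ/, /g/ → /ge/.

θɪʔɪŋmuetgede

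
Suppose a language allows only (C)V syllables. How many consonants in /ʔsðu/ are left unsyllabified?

2

The consonants /ʔ/, /s/ cannot be parsed into a legal (C)V syllable (no codas are permitted; onsets are limited to one consonant).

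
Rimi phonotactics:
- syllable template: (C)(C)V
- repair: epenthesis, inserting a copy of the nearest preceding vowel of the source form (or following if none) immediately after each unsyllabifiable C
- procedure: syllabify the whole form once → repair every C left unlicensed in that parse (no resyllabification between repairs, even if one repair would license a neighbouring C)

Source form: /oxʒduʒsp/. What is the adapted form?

The consonants /x/, /ʒ/, /s/, /p/ cannot be parsed into a legal (C)(C)V syllable (no codas are permitted; onsets may contain at most 2 consonants).
Each unlicensed consonant becomes the onset of a new syllable: /x/ → /xo/, /ʒ/ → /ʒu/, /s/ → /su/, /p/ → /pu/.

oxoʒduʒusupu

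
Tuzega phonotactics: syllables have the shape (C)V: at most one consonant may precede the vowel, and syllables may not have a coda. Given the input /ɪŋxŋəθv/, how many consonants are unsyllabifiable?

4

The consonants /ŋ/, /x/, /θ/, /v/ cannot be parsed into a legal (C)V syllable (no codas are permitted; onsets are limited to one consonant).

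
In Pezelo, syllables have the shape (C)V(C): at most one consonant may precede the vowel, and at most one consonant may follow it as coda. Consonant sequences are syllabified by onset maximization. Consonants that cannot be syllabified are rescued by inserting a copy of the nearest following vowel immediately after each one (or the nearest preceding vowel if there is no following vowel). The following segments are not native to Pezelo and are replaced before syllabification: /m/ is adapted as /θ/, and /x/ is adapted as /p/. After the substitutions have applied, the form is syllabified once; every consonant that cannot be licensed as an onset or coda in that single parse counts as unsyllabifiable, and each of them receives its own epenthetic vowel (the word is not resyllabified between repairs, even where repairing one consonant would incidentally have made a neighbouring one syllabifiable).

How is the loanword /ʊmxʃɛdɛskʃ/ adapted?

Substitution: /m/ → /θ/, /x/ → /p/, giving /ʊθpʃɛdɛskʃ/.
Syllabifying with onset maximization leaves /p/, /k/, /ʃ/ stranded (at most one coda consonant is licensed; onsets are limited to one consonant).
Inserting the epenthetic vowel yields /p/ → /pɛ/, /k/ → /kɛ/, /ʃ/ → /ʃɛ/.

ʊθpɛʃɛdɛskɛʃɛ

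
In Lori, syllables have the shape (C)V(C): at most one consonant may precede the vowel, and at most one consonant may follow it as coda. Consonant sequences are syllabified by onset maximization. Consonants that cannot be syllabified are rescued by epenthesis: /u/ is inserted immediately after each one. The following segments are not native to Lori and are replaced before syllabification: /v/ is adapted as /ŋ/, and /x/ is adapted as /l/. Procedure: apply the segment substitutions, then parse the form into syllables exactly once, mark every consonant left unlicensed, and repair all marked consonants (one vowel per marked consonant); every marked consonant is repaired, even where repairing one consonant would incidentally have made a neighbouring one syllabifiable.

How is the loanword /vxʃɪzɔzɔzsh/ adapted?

ŋuluʃɪzɔzɔzsuhu

Substitution: /v/ → /ŋ/, /x/ → /l/, giving /ŋlʃɪzɔzɔzsh/.
Syllabifying with onset maximization leaves /ŋ/, /l/, /s/, /h/ stranded (at most one coda consonant is licensed; onsets are limited to one consonant).
Inserting the epenthetic vowel yields /ŋ/ → /ŋu/, /l/ → /lu/, /s/ → /su/, /h/ → /hu/.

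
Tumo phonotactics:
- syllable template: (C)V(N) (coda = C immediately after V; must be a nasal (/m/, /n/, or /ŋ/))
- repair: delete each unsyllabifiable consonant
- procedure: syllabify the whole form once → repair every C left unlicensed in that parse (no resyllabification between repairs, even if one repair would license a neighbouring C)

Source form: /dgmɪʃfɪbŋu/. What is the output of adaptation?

mɪfɪŋu

Syllabifying with onset maximization leaves /d/, /g/, /ʃ/, /b/ stranded (only a nasal (/m/, /n/, or /ŋ/) is licensed in coda position; onsets are limited to one consonant).
Each unlicensed consonant is deleted: /d/, /g/, /ʃ/, /b/.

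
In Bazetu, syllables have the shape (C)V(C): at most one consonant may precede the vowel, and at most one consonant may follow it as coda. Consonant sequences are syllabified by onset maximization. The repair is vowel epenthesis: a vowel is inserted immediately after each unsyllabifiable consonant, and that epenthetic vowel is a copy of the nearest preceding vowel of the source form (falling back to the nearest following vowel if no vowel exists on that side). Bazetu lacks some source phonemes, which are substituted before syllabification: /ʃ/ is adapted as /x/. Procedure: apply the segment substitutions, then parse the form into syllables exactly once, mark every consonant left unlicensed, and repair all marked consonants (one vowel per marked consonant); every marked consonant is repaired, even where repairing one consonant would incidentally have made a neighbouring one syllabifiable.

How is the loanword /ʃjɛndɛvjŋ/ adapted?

xɛjɛndɛvjɛŋɛ

Substitution: /ʃ/ → /x/, giving /xjɛndɛvjŋ/.
Syllabifying with onset maximization leaves /x/, /j/, /ŋ/ stranded (at most one coda consonant is licensed; onsets are limited to one consonant).
Each unlicensed consonant becomes the onset of a new syllable: /x/ → /xɛ/, /j/ → /jɛ/, /ŋ/ → /ŋɛ/.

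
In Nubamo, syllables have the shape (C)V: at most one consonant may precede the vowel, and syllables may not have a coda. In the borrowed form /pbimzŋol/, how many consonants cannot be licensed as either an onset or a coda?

4

Syllabifying with onset maximization leaves /p/, /m/, /z/, /l/ stranded (no codas are permitted; onsets are limited to one consonant).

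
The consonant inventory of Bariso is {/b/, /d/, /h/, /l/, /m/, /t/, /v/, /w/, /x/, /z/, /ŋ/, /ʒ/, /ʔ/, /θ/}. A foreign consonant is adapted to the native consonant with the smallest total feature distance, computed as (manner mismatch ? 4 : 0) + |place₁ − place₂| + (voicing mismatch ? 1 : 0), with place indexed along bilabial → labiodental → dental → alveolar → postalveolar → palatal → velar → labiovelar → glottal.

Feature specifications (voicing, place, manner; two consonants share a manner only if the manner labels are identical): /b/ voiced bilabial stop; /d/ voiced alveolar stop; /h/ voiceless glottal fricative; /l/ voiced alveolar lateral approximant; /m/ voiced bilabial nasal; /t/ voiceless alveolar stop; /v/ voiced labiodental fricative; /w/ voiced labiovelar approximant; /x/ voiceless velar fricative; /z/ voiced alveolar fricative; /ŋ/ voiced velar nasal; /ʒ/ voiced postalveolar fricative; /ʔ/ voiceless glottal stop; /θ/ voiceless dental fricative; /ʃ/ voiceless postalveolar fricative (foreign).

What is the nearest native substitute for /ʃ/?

/ʒ/ is closest: same manner (fricative), place distance 0 (postalveolar→postalveolar), voicing differs (+1); total 1. Next closest is /x/ at distance 2.

ʒ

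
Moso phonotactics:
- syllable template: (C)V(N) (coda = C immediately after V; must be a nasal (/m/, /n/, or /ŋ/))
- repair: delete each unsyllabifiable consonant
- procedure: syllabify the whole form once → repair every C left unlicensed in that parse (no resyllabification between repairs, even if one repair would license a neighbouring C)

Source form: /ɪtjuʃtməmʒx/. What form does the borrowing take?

The consonants /t/, /ʃ/, /t/, /ʒ/, /x/ cannot be parsed into a legal (C)V(N) syllable (only a nasal (/m/, /n/, or /ŋ/) is licensed in coda position; onsets are limited to one consonant).
Deleting the stranded consonants removes /t/, /ʃ/, /t/, /ʒ/, /x/.

ɪjuməm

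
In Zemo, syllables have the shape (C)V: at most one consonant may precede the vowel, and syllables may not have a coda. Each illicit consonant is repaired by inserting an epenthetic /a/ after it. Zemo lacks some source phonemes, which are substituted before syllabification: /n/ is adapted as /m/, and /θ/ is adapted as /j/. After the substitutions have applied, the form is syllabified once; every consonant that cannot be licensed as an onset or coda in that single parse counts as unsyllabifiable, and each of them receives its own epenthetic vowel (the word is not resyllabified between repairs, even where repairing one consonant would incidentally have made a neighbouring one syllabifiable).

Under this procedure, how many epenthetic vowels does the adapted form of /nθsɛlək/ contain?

3

After substitution the input is /mjsɛlək/.
The unsyllabifiable consonants are /m/, /j/, /k/; each receives one epenthetic vowel.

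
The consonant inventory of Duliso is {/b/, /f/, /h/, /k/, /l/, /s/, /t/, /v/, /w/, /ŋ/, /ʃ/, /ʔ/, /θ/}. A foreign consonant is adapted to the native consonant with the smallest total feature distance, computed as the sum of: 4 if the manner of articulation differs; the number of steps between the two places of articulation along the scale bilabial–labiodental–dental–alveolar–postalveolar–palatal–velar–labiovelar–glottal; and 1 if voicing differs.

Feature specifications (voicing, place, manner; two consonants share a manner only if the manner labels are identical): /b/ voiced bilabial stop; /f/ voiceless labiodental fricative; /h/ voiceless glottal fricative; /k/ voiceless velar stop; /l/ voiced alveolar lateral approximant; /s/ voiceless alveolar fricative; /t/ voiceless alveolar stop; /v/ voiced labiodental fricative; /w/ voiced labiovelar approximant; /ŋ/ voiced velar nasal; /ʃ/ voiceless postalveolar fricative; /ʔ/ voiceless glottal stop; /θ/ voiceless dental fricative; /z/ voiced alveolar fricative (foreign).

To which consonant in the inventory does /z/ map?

/s/ is closest: same manner (fricative), place distance 0 (alveolar→alveolar), voicing differs (+1); total 1. Next closest is /v/ at distance 2.

s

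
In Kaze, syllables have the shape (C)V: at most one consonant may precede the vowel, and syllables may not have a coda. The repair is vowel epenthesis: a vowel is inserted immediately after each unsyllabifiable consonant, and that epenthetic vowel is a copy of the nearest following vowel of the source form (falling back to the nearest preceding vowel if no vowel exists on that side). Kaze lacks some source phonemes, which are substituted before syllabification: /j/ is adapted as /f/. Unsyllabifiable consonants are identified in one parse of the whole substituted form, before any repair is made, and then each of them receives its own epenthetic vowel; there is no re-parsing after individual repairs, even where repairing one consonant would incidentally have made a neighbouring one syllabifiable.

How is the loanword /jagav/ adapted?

fagava

Substitution: /j/ → /f/, giving /fagav/.
The consonants /v/ cannot be parsed into a legal (C)V syllable (no codas are permitted; onsets are limited to one consonant).
Each unlicensed consonant becomes the onset of a new syllable: /v/ → /va/.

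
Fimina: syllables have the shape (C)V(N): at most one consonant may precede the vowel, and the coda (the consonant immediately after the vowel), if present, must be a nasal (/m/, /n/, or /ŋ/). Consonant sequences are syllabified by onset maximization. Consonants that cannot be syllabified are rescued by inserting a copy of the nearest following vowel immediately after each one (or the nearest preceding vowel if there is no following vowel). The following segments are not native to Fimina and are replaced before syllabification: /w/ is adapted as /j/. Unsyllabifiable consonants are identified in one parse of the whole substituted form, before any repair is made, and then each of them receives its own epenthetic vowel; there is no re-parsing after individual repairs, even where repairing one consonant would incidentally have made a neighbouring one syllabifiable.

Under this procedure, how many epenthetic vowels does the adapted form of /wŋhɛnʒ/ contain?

After substitution the input is /jŋhɛnʒ/.
The unsyllabifiable consonants are /j/, /ŋ/, /ʒ/; each receives one epenthetic vowel.

3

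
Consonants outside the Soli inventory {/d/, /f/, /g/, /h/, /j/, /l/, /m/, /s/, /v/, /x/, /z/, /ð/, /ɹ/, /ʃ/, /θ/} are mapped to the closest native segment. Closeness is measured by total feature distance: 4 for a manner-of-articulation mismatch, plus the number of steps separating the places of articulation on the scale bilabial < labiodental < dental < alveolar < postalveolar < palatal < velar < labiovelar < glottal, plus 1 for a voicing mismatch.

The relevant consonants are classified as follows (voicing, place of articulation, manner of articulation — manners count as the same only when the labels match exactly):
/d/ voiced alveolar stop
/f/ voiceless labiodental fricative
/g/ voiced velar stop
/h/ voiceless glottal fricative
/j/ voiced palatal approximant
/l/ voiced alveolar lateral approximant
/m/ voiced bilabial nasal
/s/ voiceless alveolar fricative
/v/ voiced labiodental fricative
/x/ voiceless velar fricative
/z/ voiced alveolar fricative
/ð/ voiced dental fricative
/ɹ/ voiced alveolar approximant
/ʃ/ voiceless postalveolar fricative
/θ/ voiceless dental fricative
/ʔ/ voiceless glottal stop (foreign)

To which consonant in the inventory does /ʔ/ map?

/g/ is closest: same manner (stop), place distance 2 (glottal→velar), voicing differs (+1); total 3. Next closest is /h/ at distance 4.

g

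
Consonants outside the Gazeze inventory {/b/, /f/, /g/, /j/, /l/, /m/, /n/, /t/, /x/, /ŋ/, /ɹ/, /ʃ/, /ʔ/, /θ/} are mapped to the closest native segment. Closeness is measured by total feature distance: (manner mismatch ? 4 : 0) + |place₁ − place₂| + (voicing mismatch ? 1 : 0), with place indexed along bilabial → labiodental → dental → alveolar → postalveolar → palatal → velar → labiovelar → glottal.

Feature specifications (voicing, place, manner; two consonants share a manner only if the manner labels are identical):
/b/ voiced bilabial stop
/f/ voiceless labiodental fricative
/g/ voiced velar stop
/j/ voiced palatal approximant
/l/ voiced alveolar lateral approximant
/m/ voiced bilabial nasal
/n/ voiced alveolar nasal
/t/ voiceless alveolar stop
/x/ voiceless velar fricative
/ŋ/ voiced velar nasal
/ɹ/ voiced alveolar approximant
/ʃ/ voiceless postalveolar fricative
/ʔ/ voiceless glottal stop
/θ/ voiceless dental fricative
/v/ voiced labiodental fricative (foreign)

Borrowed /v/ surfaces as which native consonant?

/f/ is closest: same manner (fricative), place distance 0 (labiodental→labiodental), voicing differs (+1); total 1. Next closest is /θ/ at distance 2.

f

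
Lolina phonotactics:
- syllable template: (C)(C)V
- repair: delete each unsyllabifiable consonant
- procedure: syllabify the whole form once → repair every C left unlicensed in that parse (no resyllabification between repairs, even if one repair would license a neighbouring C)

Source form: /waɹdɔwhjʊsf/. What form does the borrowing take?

Under (C)(C)V, the unsyllabifiable consonants are /w/, /s/, /f/ (no codas are permitted; onsets may contain at most 2 consonants).
Each unlicensed consonant is deleted: /w/, /s/, /f/.

waɹdɔhjʊ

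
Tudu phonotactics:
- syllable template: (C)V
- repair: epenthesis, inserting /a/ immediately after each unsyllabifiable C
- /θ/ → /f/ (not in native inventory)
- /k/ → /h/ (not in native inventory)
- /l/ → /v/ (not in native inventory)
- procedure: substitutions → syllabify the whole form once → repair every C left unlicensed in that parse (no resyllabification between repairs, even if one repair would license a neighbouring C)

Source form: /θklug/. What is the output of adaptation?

Substitution: /θ/ → /f/, /k/ → /h/, /l/ → /v/, giving /fhvug/.
Under (C)V, the unsyllabifiable consonants are /f/, /h/, /g/ (no codas are permitted; onsets are limited to one consonant).
Each unlicensed consonant becomes the onset of a new syllable: /f/ → /fa/, /h/ → /ha/, /g/ → /ga/.

fahavuga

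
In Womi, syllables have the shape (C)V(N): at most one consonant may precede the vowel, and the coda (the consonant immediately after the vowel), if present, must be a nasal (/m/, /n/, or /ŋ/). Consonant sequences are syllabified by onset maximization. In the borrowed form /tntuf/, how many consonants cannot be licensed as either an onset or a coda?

Under (C)V(N), the unsyllabifiable consonants are /t/, /n/, /f/ (only a nasal (/m/, /n/, or /ŋ/) is licensed in coda position; onsets are limited to one consonant).

3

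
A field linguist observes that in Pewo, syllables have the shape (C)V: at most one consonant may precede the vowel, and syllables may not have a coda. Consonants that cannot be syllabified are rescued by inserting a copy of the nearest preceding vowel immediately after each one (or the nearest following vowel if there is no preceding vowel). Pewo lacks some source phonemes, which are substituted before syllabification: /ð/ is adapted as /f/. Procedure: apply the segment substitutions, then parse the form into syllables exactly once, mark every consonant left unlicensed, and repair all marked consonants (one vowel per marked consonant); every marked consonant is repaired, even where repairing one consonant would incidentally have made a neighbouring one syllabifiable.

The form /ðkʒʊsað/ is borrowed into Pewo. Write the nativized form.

Substitution: /ð/ → /f/, giving /fkʒʊsaf/.
Under (C)V, the unsyllabifiable consonants are /f/, /k/, /f/ (no codas are permitted; onsets are limited to one consonant).
Inserting the epenthetic vowel yields /f/ → /fʊ/, /k/ → /kʊ/, /f/ → /fa/.

fʊkʊʒʊsafa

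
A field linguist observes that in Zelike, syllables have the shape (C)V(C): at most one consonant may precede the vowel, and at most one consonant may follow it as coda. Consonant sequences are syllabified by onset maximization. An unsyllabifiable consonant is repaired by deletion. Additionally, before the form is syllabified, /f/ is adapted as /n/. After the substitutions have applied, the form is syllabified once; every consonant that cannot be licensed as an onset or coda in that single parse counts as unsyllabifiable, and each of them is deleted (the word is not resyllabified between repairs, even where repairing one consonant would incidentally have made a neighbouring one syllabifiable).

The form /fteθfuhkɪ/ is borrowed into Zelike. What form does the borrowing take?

teθnuhkɪ

Substitution: /f/ → /n/, giving /nteθnuhkɪ/.
Syllabifying with onset maximization leaves /n/ stranded (at most one coda consonant is licensed; onsets are limited to one consonant).
Deleting the stranded consonants removes /n/.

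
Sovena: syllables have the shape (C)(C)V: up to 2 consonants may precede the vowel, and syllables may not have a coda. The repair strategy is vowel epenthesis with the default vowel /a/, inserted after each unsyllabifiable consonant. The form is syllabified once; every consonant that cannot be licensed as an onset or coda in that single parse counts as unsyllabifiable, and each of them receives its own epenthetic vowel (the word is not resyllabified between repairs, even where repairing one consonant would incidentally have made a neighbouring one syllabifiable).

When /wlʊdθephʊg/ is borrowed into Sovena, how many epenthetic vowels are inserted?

The unsyllabifiable consonants are /g/; each receives one epenthetic vowel.

1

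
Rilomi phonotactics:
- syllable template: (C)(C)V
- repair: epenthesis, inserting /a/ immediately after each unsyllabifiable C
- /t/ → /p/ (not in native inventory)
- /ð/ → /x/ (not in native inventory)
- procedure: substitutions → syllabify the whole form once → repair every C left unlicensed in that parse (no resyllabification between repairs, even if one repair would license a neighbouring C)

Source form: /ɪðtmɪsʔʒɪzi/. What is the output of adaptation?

Substitution: /ð/ → /x/, /t/ → /p/, giving /ɪxpmɪsʔʒɪzi/.
The consonants /x/, /s/ cannot be parsed into a legal (C)(C)V syllable (no codas are permitted; onsets may contain at most 2 consonants).
Epenthesis after each stranded consonant: /x/ → /xa/, /s/ → /sa/.

ɪxapmɪsaʔʒɪzi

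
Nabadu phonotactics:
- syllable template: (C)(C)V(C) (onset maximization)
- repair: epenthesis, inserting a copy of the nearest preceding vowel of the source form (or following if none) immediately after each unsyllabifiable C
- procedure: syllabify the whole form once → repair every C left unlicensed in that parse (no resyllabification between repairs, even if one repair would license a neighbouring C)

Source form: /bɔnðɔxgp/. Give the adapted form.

Under (C)(C)V(C), the unsyllabifiable consonants are /g/, /p/ (at most one coda consonant is licensed; onsets may contain at most 2 consonants).
Inserting the epenthetic vowel yields /g/ → /gɔ/, /p/ → /pɔ/.

bɔnðɔxgɔpɔ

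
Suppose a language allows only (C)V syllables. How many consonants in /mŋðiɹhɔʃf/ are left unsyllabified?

5

Syllabifying with onset maximization leaves /m/, /ŋ/, /ɹ/, /ʃ/, /f/ stranded (no codas are permitted; onsets are limited to one consonant).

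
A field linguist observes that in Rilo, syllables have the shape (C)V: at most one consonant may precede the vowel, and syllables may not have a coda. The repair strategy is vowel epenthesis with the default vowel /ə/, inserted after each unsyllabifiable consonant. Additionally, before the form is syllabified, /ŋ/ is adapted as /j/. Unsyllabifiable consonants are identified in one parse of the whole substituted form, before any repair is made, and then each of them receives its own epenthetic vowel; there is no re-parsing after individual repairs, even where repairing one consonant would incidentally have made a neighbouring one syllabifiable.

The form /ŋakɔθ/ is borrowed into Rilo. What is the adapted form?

Substitution: /ŋ/ → /j/, giving /jakɔθ/.
Under (C)V, the unsyllabifiable consonants are /θ/ (no codas are permitted; onsets are limited to one consonant).
Each unlicensed consonant becomes the onset of a new syllable: /θ/ → /θə/.

jakɔθə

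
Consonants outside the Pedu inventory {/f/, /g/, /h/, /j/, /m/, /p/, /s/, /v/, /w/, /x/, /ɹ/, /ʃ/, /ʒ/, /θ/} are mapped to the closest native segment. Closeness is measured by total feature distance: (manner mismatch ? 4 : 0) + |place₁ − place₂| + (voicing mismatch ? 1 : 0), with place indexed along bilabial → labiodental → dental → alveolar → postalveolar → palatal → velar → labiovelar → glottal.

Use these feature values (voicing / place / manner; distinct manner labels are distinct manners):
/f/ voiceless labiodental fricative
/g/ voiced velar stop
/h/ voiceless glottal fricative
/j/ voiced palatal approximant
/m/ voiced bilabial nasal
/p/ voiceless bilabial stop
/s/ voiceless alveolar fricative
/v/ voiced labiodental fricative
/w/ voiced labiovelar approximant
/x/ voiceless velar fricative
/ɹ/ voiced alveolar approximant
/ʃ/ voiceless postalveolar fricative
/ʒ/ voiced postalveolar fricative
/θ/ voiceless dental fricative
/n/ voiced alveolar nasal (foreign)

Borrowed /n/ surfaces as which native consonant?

m

/m/ is closest: same manner (nasal), place distance 3 (alveolar→bilabial), same voicing; total 3. Next closest is /ɹ/ at distance 4.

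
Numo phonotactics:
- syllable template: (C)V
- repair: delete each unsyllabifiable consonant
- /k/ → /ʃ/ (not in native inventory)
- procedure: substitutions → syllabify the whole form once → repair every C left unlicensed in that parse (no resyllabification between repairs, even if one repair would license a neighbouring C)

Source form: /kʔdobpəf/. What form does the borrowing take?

Substitution: /k/ → /ʃ/, giving /ʃʔdobpəf/.
Syllabifying with onset maximization leaves /ʃ/, /ʔ/, /b/, /f/ stranded (no codas are permitted; onsets are limited to one consonant).
Each unlicensed consonant is deleted: /ʃ/, /ʔ/, /b/, /f/.

dopə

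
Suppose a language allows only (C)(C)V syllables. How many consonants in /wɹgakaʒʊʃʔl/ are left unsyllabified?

4

Syllabifying with onset maximization leaves /w/, /ʃ/, /ʔ/, /l/ stranded (no codas are permitted; onsets may contain at most 2 consonants).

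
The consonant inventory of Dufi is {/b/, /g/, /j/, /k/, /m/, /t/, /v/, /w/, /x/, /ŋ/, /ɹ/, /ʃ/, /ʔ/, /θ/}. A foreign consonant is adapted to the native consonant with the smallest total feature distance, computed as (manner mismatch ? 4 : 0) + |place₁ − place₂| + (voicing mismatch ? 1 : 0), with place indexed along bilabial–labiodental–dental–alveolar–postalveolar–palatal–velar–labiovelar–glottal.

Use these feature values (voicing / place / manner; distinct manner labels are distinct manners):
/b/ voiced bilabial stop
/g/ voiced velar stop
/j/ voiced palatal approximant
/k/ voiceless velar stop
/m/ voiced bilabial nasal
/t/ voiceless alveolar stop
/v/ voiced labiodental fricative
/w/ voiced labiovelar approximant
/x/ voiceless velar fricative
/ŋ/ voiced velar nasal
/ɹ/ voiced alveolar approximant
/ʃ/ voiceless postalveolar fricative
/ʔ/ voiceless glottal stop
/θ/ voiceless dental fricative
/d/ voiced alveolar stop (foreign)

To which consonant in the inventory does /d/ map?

t

/t/ is closest: same manner (stop), place distance 0 (alveolar→alveolar), voicing differs (+1); total 1. Next closest is /b/ at distance 3.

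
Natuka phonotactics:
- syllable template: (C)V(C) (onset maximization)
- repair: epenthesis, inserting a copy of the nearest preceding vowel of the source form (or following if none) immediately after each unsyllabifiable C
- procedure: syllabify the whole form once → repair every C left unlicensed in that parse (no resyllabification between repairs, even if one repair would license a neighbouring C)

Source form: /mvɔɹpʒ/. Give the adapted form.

mɔvɔɹpɔʒɔ

Syllabifying with onset maximization leaves /m/, /p/, /ʒ/ stranded (at most one coda consonant is licensed; onsets are limited to one consonant).
Each unlicensed consonant becomes the onset of a new syllable: /m/ → /mɔ/, /p/ → /pɔ/, /ʒ/ → /ʒɔ/.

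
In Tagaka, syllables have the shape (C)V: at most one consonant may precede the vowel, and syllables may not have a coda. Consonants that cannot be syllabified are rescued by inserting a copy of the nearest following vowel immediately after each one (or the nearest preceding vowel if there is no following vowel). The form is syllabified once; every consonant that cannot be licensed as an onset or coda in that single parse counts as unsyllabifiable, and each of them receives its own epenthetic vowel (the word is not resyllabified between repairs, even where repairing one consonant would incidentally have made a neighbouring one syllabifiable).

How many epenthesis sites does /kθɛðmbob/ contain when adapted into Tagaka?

4

The unsyllabifiable consonants are /k/, /ð/, /m/, /b/; each receives one epenthetic vowel.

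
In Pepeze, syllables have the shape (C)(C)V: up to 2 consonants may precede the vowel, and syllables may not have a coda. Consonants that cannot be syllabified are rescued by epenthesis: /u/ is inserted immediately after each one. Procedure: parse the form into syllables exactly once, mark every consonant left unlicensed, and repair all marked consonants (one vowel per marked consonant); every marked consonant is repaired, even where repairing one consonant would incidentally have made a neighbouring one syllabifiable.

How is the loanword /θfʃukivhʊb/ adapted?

θufʃukivhʊbu

The consonants /θ/, /b/ cannot be parsed into a legal (C)(C)V syllable (no codas are permitted; onsets may contain at most 2 consonants).
Epenthesis after each stranded consonant: /θ/ → /θu/, /b/ → /bu/.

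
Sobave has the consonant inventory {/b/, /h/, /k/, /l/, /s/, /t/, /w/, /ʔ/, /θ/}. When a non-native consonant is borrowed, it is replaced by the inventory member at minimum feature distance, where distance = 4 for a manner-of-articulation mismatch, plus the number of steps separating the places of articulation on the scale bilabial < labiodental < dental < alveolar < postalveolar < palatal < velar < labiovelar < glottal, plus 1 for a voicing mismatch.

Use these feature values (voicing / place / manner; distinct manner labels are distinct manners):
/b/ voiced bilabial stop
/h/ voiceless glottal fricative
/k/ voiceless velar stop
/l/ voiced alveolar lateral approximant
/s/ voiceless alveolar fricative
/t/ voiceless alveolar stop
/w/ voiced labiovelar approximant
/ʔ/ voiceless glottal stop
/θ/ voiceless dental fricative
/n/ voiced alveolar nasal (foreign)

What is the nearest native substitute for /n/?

l

/l/ is closest: manner differs (nasal→lateral approximant, +4), place distance 0 (alveolar→alveolar), same voicing; total 4. Next closest is /s/ at distance 5.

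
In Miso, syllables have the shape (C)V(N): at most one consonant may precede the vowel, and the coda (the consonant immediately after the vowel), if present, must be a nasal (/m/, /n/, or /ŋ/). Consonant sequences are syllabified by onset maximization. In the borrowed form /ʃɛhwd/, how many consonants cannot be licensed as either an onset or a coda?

Under (C)V(N), the unsyllabifiable consonants are /h/, /w/, /d/ (only a nasal (/m/, /n/, or /ŋ/) is licensed in coda position; onsets are limited to one consonant).

3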